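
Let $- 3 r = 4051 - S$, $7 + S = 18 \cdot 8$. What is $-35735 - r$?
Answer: $- \frac{103291}{3} \approx -34430.0$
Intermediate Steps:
$S = 137$ ($S = -7 + 18 \cdot 8 = -7 + 144 = 137$)
$r = - \frac{3914}{3}$ ($r = - \frac{4051 - 137}{3} = \left(- \frac{1}{3}\right) 3914 = - \frac{3914}{3} \approx -1304.7$)
$-35735 - r = -35735 - - \frac{3914}{3} = -35735 + \frac{3914}{3} = - \frac{103291}{3}$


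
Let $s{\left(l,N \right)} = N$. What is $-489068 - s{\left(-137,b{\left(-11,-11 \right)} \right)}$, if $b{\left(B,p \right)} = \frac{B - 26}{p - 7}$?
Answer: $- \frac{8803261}{18} \approx -4.8907 \cdot 10^{5}$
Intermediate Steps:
$b{\left(B,p \right)} = \frac{-26 + B}{-7 + p}$
$-489068 - s{\left(-137,b{\left(-11,-11 \right)} \right)} = -489068 - \frac{-26 - 11}{-7 - 11} = -489068 - \frac{1}{-18} \left(-37\right) = -489068 - \left(- \frac{1}{18}\right) \left(-37\right) = -489068 - \frac{37}{18} = - \frac{8803261}{18}$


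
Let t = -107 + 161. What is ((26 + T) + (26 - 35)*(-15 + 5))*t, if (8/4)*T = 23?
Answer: 6885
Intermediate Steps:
T = 23/2 (T = (1/2)*23 = 23/2 ≈ 11.500)
t = 54
((26 + T) + (26 - 35)*(-15 + 5))*t = ((26 + 23/2) + (26 - 35)*(-15 + 5))*54 = (75/2 - 9*(-10))*54 = (75/2 + 90)*54 = (255/2)*54 = 6885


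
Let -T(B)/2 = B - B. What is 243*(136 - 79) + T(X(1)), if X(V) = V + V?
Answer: 13851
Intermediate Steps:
X(V) = 2*V
T(B) = 0 (T(B) = -2*(B - B) = -2*0 = 0)
243*(136 - 79) + T(X(1)) = 243*(136 - 79) + 0 = 243*57 + 0 = 13851 + 0 = 13851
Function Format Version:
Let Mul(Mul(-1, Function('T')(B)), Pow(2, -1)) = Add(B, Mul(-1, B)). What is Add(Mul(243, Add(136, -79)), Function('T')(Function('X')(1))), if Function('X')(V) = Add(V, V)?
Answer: 13851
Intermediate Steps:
Function('X')(V) = Mul(2, V)
Function('T')(B) = 0 (Function('T')(B) = Mul(-2, Add(B, Mul(-1, B))) = Mul(-2, 0) = 0)
Add(Mul(243, Add(136, -79)), Function('T')(Function('X')(1))) = Add(Mul(243, Add(136, -79)), 0) = Add(Mul(243, 57), 0) = Add(13851, 0) = 13851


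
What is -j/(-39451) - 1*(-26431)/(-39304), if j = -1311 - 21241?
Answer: -1929113189/1550582104 ≈ -1.2441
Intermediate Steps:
j = -22552
-j/(-39451) - 1*(-26431)/(-39304) = -1*(-22552)/(-39451) - 1*(-26431)/(-39304) = 22552*(-1/39451) + 26431*(-1/39304) = -22552/39451 - 26431/39304 = -1929113189/1550582104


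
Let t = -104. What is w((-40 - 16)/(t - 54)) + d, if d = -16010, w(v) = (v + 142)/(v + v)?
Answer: -442657/28 ≈ -15809.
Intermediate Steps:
w(v) = (142 + v)/(2*v) (w(v) = (142 + v)/((2*v)) = (142 + v)*(1/(2*v)) = (142 + v)/(2*v))
w((-40 - 16)/(t - 54)) + d = (142 + (-40 - 16)/(-104 - 54))/(2*(((-40 - 16)/(-104 - 54)))) - 16010 = (142 - 56/(-158))/(2*((-56/(-158)))) - 16010 = (142 - 56*(-1/158))/(2*((-56*(-1/158)))) - 16010 = (142 + 28/79)/(2*(28/79)) - 16010 = (½)*(79/28)*(11246/79) - 16010 = 5623/28 - 16010 = -442657/28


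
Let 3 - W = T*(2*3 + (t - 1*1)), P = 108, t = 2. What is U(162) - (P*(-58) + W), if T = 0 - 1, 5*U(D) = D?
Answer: 31432/5 ≈ 6286.4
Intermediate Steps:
U(D) = D/5
T = -1
W = 10 (W = 3 - (-1)*(2*3 + (2 - 1*1)) = 3 - (-1)*(6 + (2 - 1)) = 3 - (-1)*(6 + 1) = 3 - (-1)*7 = 3 - 1*(-7) = 3 + 7 = 10)
U(162) - (P*(-58) + W) = (1/5)*162 - (108*(-58) + 10) = 162/5 - (-6264 + 10) = 162/5 - 1*(-6254) = 162/5 + 6254 = 31432/5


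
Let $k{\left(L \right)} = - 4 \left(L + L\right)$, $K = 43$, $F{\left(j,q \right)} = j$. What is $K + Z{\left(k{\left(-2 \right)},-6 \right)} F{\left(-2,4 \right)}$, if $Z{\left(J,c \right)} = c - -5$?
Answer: $45$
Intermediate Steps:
$k{\left(L \right)} = - 8 L$ ($k{\left(L \right)} = - 4 \cdot 2 L = - 8 L$)
$Z{\left(J,c \right)} = 5 + c$ ($Z{\left(J,c \right)} = c + 5 = 5 + c$)
$K + Z{\left(k{\left(-2 \right)},-6 \right)} F{\left(-2,4 \right)} = 43 + \left(5 - 6\right) \left(-2\right) = 43 - -2 = 43 + 2 = 45$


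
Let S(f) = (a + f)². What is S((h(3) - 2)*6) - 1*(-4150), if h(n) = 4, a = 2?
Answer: 4346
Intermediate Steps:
S(f) = (2 + f)²
S((h(3) - 2)*6) - 1*(-4150) = (2 + (4 - 2)*6)² - 1*(-4150) = (2 + 2*6)² + 4150 = (2 + 12)² + 4150 = 14² + 4150 = 196 + 4150 = 4346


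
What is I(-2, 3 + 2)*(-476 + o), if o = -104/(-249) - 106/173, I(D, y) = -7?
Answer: 143591378/43077 ≈ 3333.4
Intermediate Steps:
o = -8402/43077 (o = -104*(-1/249) - 106*1/173 = 104/249 - 106/173 = -8402/43077 ≈ -0.19505)
I(-2, 3 + 2)*(-476 + o) = -7*(-476 - 8402/43077) = -7*(-20513054/43077) = 143591378/43077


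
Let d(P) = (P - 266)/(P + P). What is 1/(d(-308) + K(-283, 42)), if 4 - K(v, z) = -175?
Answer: 44/7917 ≈ 0.0055577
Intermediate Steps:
K(v, z) = 179 (K(v, z) = 4 - 1*(-175) = 4 + 175 = 179)
d(P) = (-266 + P)/(2*P) (d(P) = (-266 + P)/((2*P)) = (-266 + P)*(1/(2*P)) = (-266 + P)/(2*P))
1/(d(-308) + K(-283, 42)) = 1/((1/2)*(-266 - 308)/(-308) + 179) = 1/((1/2)*(-1/308)*(-574) + 179) = 1/(41/44 + 179) = 1/(7917/44) = 44/7917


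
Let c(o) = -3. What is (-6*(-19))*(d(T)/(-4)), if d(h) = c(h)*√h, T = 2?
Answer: 171*√2/2 ≈ 120.92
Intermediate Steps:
d(h) = -3*√h
(-6*(-19))*(d(T)/(-4)) = (-6*(-19))*(-3*√2/(-4)) = 114*(-3*√2*(-¼)) = 114*(3*√2/4) = 171*√2/2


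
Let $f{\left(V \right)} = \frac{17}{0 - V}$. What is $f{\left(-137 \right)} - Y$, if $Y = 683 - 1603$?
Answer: $\frac{126057}{137} \approx 920.12$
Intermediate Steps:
$f{\left(V \right)} = - \frac{17}{V}$ ($f{\left(V \right)} = \frac{17}{\left(-1\right) V} = 17 \left(- \frac{1}{V}\right) = - \frac{17}{V}$)
$Y = -920$ ($Y = 683 - 1603 = -920$)
$f{\left(-137 \right)} - Y = - \frac{17}{-137} - -920 = \left(-17\right) \left(- \frac{1}{137}\right) + 920 = \frac{17}{137} + 920 = \frac{126057}{137}$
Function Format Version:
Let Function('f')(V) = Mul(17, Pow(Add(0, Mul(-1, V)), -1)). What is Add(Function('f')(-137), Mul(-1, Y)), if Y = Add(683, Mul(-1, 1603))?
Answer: Rational(126057, 137) ≈ 920.12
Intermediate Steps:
Function('f')(V) = Mul(-17, Pow(V, -1)) (Function('f')(V) = Mul(17, Pow(Mul(-1, V), -1)) = Mul(17, Mul(-1, Pow(V, -1))) = Mul(-17, Pow(V, -1)))
Y = -920 (Y = Add(683, -1603) = -920)
Add(Function('f')(-137), Mul(-1, Y)) = Add(Mul(-17, Pow(-137, -1)), Mul(-1, -920)) = Add(Mul(-17, Rational(-1, 137)), 920) = Add(Rational(17, 137), 920) = Rational(126057, 137)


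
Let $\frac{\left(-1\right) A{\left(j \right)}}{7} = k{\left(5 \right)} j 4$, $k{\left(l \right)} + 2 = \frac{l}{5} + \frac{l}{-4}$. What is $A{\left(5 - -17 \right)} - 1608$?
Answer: $-222$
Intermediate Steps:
$k{\left(l \right)} = -2 - \frac{l}{20}$ ($k{\left(l \right)} = -2 + \left(\frac{l}{5} + \frac{l}{-4}\right) = -2 + \left(l \frac{1}{5} + l \left(- \frac{1}{4}\right)\right) = -2 + \left(\frac{l}{5} - \frac{l}{4}\right) = -2 - \frac{l}{20}$)
$A{\left(j \right)} = 63 j$ ($A{\left(j \right)} = - 7 \left(-2 - \frac{1}{4}\right) j 4 = - 7 - \frac{9 j}{4} \cdot 4 = - 7 \left(- 9 j\right) = 63 j$)
$A{\left(5 - -17 \right)} - 1608 = 63 \left(5 - -17\right) - 1608 = 63 \left(5 + 17\right) - 1608 = 63 \cdot 22 - 1608 = 1386 - 1608 = -222$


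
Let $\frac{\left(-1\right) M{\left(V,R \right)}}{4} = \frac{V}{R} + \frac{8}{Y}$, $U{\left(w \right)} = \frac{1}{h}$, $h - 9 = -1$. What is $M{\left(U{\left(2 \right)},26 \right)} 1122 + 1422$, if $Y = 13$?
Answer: $- \frac{35397}{26} \approx -1361.4$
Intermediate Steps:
$h = 8$ ($h = 9 - 1 = 8$)
$U{\left(w \right)} = \frac{1}{8}$
$M{\left(V,R \right)} = - \frac{32}{13} - \frac{4 V}{R}$ ($M{\left(V,R \right)} = - 4 \left(\frac{V}{R} + \frac{8}{13}\right) = - 4 \left(\frac{8}{13} + \frac{V}{R}\right) = - \frac{32}{13} - \frac{4 V}{R}$)
$M{\left(U{\left(2 \right)},26 \right)} 1122 + 1422 = \left(- \frac{32}{13} - \frac{1}{2 \cdot 26}\right) 1122 + 1422 = \left(- \frac{32}{13} - \frac{1}{2} \cdot \frac{1}{26}\right) 1122 + 1422 = \left(- \frac{32}{13} - \frac{1}{52}\right) 1122 + 1422 = \left(- \frac{129}{52}\right) 1122 + 1422 = - \frac{72369}{26} + 1422 = - \frac{35397}{26}$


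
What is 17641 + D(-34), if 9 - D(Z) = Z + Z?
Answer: 17718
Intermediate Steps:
D(Z) = 9 - 2*Z (D(Z) = 9 - (Z + Z) = 9 - 2*Z)
17641 + D(-34) = 17641 + (9 - 2*(-34)) = 17641 + (9 + 68) = 17641 + 77 = 17718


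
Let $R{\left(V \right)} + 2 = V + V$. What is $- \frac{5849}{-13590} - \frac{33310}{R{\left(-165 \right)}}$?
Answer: $\frac{56828096}{563985} \approx 100.76$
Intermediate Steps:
$R{\left(V \right)} = -2 + 2 V$ ($R{\left(V \right)} = -2 + \left(V + V\right) = -2 + 2 V$)
$- \frac{5849}{-13590} - \frac{33310}{R{\left(-165 \right)}} = - \frac{5849}{-13590} - \frac{33310}{-2 + 2 \left(-165\right)} = \left(-5849\right) \left(- \frac{1}{13590}\right) - \frac{33310}{-2 - 330} = \frac{5849}{13590} - \frac{33310}{-332} = \frac{5849}{13590} - - \frac{16655}{166} = \frac{5849}{13590} + \frac{16655}{166} = \frac{56828096}{563985}$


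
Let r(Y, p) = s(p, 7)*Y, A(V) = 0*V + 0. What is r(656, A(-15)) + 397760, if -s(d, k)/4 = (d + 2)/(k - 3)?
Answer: 396448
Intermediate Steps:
s(d, k) = -4*(2 + d)/(-3 + k) (s(d, k) = -4*(d + 2)/(k - 3) = -4*(2 + d)/(-3 + k))
A(V) = 0 (A(V) = 0 + 0 = 0)
r(Y, p) = Y*(-2 - p) (r(Y, p) = (4*(-2 - p)/(-3 + 7))*Y = (4*(-2 - p)/4)*Y = (4*(¼)*(-2 - p))*Y = (-2 - p)*Y = Y*(-2 - p))
r(656, A(-15)) + 397760 = -1*656*(2 + 0) + 397760 = -1*656*2 + 397760 = -1312 + 397760 = 396448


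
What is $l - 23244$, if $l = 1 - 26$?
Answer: $-23269$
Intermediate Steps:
$l = -25$
$l - 23244 = -25 - 23244 = -23269$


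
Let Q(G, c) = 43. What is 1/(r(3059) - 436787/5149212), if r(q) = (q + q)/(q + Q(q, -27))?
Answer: 2662142604/5024660957 ≈ 0.52982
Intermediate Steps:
r(q) = 2*q/(43 + q) (r(q) = (q + q)/(q + 43) = (2*q)/(43 + q) = 2*q/(43 + q))
1/(r(3059) - 436787/5149212) = 1/(2*3059/(43 + 3059) - 436787/5149212) = 1/(2*3059/3102 - 436787*1/5149212) = 1/(2*3059*(1/3102) - 436787/5149212) = 1/(3059/1551 - 436787/5149212) = 1/(5024660957/2662142604) = 2662142604/5024660957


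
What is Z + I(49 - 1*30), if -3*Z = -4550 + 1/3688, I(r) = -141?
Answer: 15220375/11064 ≈ 1375.7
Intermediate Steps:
Z = 16780399/11064 (Z = -(-4550 + 1/3688)/3 = -1/3*(-16780399/3688) = 16780399/11064 ≈ 1516.7)
Z + I(49 - 1*30) = 16780399/11064 - 141 = 15220375/11064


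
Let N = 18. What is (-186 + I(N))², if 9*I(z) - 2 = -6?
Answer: 2815684/81 ≈ 34762.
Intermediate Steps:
I(z) = -4/9 (I(z) = 2/9 + (⅑)*(-6) = 2/9 - ⅔ = -4/9)
(-186 + I(N))² = (-186 - 4/9)² = (-1678/9)² = 2815684/81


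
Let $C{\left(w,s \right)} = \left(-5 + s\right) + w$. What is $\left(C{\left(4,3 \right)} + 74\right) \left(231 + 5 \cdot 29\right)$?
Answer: $28576$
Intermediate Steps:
$C{\left(w,s \right)} = -5 + s + w$
$\left(C{\left(4,3 \right)} + 74\right) \left(231 + 5 \cdot 29\right) = \left(\left(-5 + 3 + 4\right) + 74\right) \left(231 + 5 \cdot 29\right) = \left(2 + 74\right) \left(231 + 145\right) = 76 \cdot 376 = 28576$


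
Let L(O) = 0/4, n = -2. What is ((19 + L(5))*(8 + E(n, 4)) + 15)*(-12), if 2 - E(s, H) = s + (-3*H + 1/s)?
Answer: -5766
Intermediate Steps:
L(O) = 0 (L(O) = 0*(¼) = 0)
E(s, H) = 2 - s - 1/s + 3*H (E(s, H) = 2 - (s + (-3*H + 1/s)) = 2 - (s + (1/s - 3*H)) = 2 - (s + 1/s - 3*H) = 2 + (-s - 1/s + 3*H) = 2 - s - 1/s + 3*H)
((19 + L(5))*(8 + E(n, 4)) + 15)*(-12) = ((19 + 0)*(8 + (2 - 1*(-2) - 1/(-2) + 3*4)) + 15)*(-12) = (19*(8 + (2 + 2 - 1*(-½) + 12)) + 15)*(-12) = (19*(8 + (2 + 2 + ½ + 12)) + 15)*(-12) = (19*(8 + 33/2) + 15)*(-12) = (19*(49/2) + 15)*(-12) = (931/2 + 15)*(-12) = (961/2)*(-12) = -5766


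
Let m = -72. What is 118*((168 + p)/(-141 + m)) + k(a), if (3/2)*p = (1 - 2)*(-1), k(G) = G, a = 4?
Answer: -57152/639 ≈ -89.440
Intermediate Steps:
p = 2/3 (p = 2*((1 - 2)*(-1))/3 = 2*(-1*(-1))/3 = (2/3)*1 = 2/3 ≈ 0.66667)
118*((168 + p)/(-141 + m)) + k(a) = 118*((168 + 2/3)/(-141 - 72)) + 4 = 118*((506/3)/(-213)) + 4 = 118*((506/3)*(-1/213)) + 4 = 118*(-506/639) + 4 = -59708/639 + 4 = -57152/639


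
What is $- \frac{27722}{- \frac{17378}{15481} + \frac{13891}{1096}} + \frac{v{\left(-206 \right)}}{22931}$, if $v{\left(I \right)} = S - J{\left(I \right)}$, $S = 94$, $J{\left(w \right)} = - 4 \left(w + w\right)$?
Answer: $- \frac{78731552448422}{32806441529} \approx -2399.9$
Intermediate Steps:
$J{\left(w \right)} = - 8 w$ ($J{\left(w \right)} = - 4 \cdot 2 w = - 8 w$)
$v{\left(I \right)} = 94 + 8 I$ ($v{\left(I \right)} = 94 - - 8 I = 94 + 8 I$)
$- \frac{27722}{- \frac{17378}{15481} + \frac{13891}{1096}} + \frac{v{\left(-206 \right)}}{22931} = - \frac{27722}{- \frac{17378}{15481} + \frac{13891}{1096}} + \frac{94 + 8 \left(-206\right)}{22931} = - \frac{27722}{\left(-17378\right) \frac{1}{15481} + 13891 \cdot \frac{1}{1096}} + \left(94 - 1648\right) \frac{1}{22931} = - \frac{27722}{- \frac{17378}{15481} + \frac{13891}{1096}} - \frac{1554}{22931} = - \frac{27722}{\frac{1430659}{123848}} - \frac{1554}{22931} = \left(-27722\right) \frac{123848}{1430659} - \frac{1554}{22931} = - \frac{3433314256}{1430659} - \frac{1554}{22931} = - \frac{78731552448422}{32806441529}$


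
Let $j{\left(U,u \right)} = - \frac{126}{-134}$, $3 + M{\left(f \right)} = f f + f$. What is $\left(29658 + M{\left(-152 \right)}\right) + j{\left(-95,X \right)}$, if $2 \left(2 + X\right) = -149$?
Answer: $\frac{3524732}{67} \approx 52608.0$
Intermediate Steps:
$X = - \frac{153}{2}$ ($X = -2 + \frac{1}{2} \left(-149\right) = -2 - \frac{149}{2} = - \frac{153}{2} \approx -76.5$)
$M{\left(f \right)} = -3 + f + f^{2}$ ($M{\left(f \right)} = -3 + \left(f f + f\right) = -3 + \left(f^{2} + f\right) = -3 + \left(f + f^{2}\right) = -3 + f + f^{2}$)
$j{\left(U,u \right)} = \frac{63}{67}$ ($j{\left(U,u \right)} = \left(-126\right) \left(- \frac{1}{134}\right) = \frac{63}{67}$)
$\left(29658 + M{\left(-152 \right)}\right) + j{\left(-95,X \right)} = \left(29658 - \left(155 - 23104\right)\right) + \frac{63}{67} = \left(29658 - -22949\right) + \frac{63}{67} = \left(29658 + 22949\right) + \frac{63}{67} = 52607 + \frac{63}{67} = \frac{3524732}{67}$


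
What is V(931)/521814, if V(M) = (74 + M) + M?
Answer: 968/260907 ≈ 0.0037101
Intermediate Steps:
V(M) = 74 + 2*M
V(931)/521814 = (74 + 2*931)/521814 = (74 + 1862)*(1/521814) = 1936*(1/521814) = 968/260907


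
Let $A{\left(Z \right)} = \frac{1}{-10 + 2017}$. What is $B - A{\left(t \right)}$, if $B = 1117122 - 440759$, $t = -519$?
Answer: $\frac{1357460540}{2007} \approx 6.7636 \cdot 10^{5}$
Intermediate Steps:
$A{\left(Z \right)} = \frac{1}{2007}$
$B = 676363$ ($B = 1117122 - 440759 = 676363$)
$B - A{\left(t \right)} = 676363 - \frac{1}{2007} = \frac{1357460540}{2007}$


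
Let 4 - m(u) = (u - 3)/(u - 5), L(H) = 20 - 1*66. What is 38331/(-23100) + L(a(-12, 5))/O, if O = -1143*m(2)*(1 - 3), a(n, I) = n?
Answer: -4884137/2933700 ≈ -1.6648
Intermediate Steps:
L(H) = -46 (L(H) = 20 - 66 = -46)
m(u) = 4 - (-3 + u)/(-5 + u) (m(u) = 4 - (u - 3)/(u - 5) = 4 - (-3 + u)/(-5 + u))
O = 8382 (O = -1143*(-17 + 3*2)/(-5 + 2)*(1 - 3) = -1143*(-17 + 6)/(-3)*(-2) = -1143*(-⅓*(-11))*(-2) = -4191*(-2) = -1143*(-22/3) = 8382)
38331/(-23100) + L(a(-12, 5))/O = 38331/(-23100) - 46/8382 = 38331*(-1/23100) - 46*1/8382 = -12777/7700 - 23/4191 = -4884137/2933700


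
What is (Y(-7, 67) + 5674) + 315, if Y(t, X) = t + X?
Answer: 6049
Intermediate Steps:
Y(t, X) = X + t
(Y(-7, 67) + 5674) + 315 = ((67 - 7) + 5674) + 315 = (60 + 5674) + 315 = 5734 + 315 = 6049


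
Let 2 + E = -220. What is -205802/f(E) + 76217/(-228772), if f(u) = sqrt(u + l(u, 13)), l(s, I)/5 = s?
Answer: -76217/228772 + 102901*I*sqrt(37)/111 ≈ -0.33316 + 5638.9*I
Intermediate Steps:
E = -222 (E = -2 - 220 = -222)
l(s, I) = 5*s
f(u) = sqrt(6)*sqrt(u) (f(u) = sqrt(u + 5*u) = sqrt(6*u) = sqrt(6)*sqrt(u))
-205802/f(E) + 76217/(-228772) = -205802*(-I*sqrt(37)/222) + 76217/(-228772) = -205802*(-I*sqrt(37)/222) + 76217*(-1/228772) = -205802*(-I*sqrt(37)/222) - 76217/228772 = -(-102901)*I*sqrt(37)/111 - 76217/228772 = 102901*I*sqrt(37)/111 - 76217/228772 = -76217/228772 + 102901*I*sqrt(37)/111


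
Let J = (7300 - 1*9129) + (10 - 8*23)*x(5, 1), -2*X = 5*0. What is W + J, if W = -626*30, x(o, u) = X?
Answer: -20609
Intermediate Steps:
X = 0 (X = -5*0/2 = -½*0 = 0)
x(o, u) = 0
J = -1829 (J = (7300 - 1*9129) + (10 - 8*23)*0 = (7300 - 9129) + (10 - 184)*0 = -1829 - 174*0 = -1829 + 0 = -1829)
W = -18780
W + J = -18780 - 1829 = -20609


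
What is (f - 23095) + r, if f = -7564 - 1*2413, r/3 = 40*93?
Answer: -21912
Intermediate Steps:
r = 11160 (r = 3*(40*93) = 3*3720 = 11160)
f = -9977 (f = -7564 - 2413 = -9977)
(f - 23095) + r = (-9977 - 23095) + 11160 = -33072 + 11160 = -21912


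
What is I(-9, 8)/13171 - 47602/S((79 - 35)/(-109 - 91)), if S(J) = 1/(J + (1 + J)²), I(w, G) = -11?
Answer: -304391978591/16463750 ≈ -18489.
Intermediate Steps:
I(-9, 8)/13171 - 47602/S((79 - 35)/(-109 - 91)) = -11/13171 - (47602*(1 + (79 - 35)/(-109 - 91))² + 47602*(79 - 35)/(-109 - 91)) = -11*1/13171 - (-261811/25 + 47602*(1 + 44/(-200))²) = -11/13171 - (-261811/25 + 47602*(1 + 44*(-1/200))²) = -11/13171 - (-261811/25 + 47602*(1 - 11/50)²) = -11/13171 - 47602/(1/(-11/50 + (39/50)²)) = -11/13171 - 47602/(1/(-11/50 + 1521/2500)) = -11/13171 - 47602/(1/(971/2500)) = -11/13171 - 47602/2500/971 = -11/13171 - 47602*971/2500 = -11/13171 - 23110771/1250 = -304391978591/16463750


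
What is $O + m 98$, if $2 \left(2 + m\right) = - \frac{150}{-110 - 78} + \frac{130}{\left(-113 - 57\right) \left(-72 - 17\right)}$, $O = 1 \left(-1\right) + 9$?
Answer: $- \frac{21117583}{142222} \approx -148.48$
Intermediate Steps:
$O = 8$ ($O = -1 + 9 = 8$)
$m = - \frac{454191}{284444}$ ($m = -2 + \frac{- \frac{150}{-110 - 78} + \frac{130}{\left(-113 - 57\right) \left(-72 - 17\right)}}{2} = -2 + \frac{- \frac{150}{-188} + \frac{130}{\left(-170\right) \left(-89\right)}}{2} = -2 + \frac{\left(-150\right) \left(- \frac{1}{188}\right) + \frac{130}{15130}}{2} = -2 + \frac{\frac{75}{94} + 130 \cdot \frac{1}{15130}}{2} = -2 + \frac{\frac{75}{94} + \frac{13}{1513}}{2} = -2 + \frac{1}{2} \cdot \frac{114697}{142222} = -2 + \frac{114697}{284444} = - \frac{454191}{284444} \approx -1.5968$)
$O + m 98 = 8 - \frac{22255359}{142222} = - \frac{21117583}{142222}$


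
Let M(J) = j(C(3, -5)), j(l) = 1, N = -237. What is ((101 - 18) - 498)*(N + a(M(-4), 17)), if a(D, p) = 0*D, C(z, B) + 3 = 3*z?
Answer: 98355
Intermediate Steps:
C(z, B) = -3 + 3*z
M(J) = 1
a(D, p) = 0
((101 - 18) - 498)*(N + a(M(-4), 17)) = ((101 - 18) - 498)*(-237 + 0) = (83 - 498)*(-237) = -415*(-237) = 98355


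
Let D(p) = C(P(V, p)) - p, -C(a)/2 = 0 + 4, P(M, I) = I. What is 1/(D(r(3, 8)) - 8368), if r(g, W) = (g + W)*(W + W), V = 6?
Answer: -1/8552 ≈ -0.00011693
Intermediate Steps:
C(a) = -8 (C(a) = -2*(0 + 4) = -2*4 = -8)
r(g, W) = 2*W*(W + g) (r(g, W) = (W + g)*(2*W) = 2*W*(W + g))
D(p) = -8 - p
1/(D(r(3, 8)) - 8368) = 1/((-8 - 2*8*(8 + 3)) - 8368) = 1/((-8 - 2*8*11) - 8368) = 1/((-8 - 1*176) - 8368) = 1/((-8 - 176) - 8368) = 1/(-184 - 8368) = 1/(-8552) = -1/8552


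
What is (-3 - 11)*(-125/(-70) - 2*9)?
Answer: 227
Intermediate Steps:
(-3 - 11)*(-125/(-70) - 2*9) = -14*(-125*(-1/70) - 18) = -14*(25/14 - 18) = -14*(-227/14) = 227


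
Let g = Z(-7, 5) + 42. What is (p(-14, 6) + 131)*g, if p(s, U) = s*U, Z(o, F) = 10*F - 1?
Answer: 4277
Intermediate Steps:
Z(o, F) = -1 + 10*F
p(s, U) = U*s
g = 91 (g = (-1 + 10*5) + 42 = (-1 + 50) + 42 = 49 + 42 = 91)
(p(-14, 6) + 131)*g = (6*(-14) + 131)*91 = (-84 + 131)*91 = 47*91 = 4277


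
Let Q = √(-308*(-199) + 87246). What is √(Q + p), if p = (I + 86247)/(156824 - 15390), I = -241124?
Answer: √(-21904873618 + 20003576356*√148538)/141434 ≈ 19.604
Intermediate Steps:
p = -154877/141434 (p = (-241124 + 86247)/(156824 - 15390) = -154877/141434 ≈ -1.0950)
Q = √148538 (Q = √(61292 + 87246) = √148538 ≈ 385.41)
√(Q + p) = √(√148538 - 154877/141434) = √(-154877/141434 + √148538)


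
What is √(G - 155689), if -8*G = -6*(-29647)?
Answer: I*√711697/2 ≈ 421.81*I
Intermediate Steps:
G = -88941/4 (G = -(-3)*(-29647)/4 = -⅛*177882 = -88941/4 ≈ -22235.)
√(G - 155689) = √(-88941/4 - 155689) = √(-711697/4) = I*√711697/2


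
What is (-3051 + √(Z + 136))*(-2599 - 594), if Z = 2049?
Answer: 9741843 - 3193*√2185 ≈ 9.5926e+6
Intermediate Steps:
(-3051 + √(Z + 136))*(-2599 - 594) = (-3051 + √(2049 + 136))*(-2599 - 594) = (-3051 + √2185)*(-3193) = 9741843 - 3193*√2185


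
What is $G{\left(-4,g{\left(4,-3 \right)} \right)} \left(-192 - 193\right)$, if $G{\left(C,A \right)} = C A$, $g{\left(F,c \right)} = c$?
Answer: $-4620$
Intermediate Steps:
$G{\left(C,A \right)} = A C$
$G{\left(-4,g{\left(4,-3 \right)} \right)} \left(-192 - 193\right) = \left(-3\right) \left(-4\right) \left(-192 - 193\right) = 12 \left(-192 - 193\right) = 12 \left(-385\right) = -4620$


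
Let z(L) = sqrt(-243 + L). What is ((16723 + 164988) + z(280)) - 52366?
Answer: 129345 + sqrt(37) ≈ 1.2935e+5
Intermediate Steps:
((16723 + 164988) + z(280)) - 52366 = ((16723 + 164988) + sqrt(-243 + 280)) - 52366 = (181711 + sqrt(37)) - 52366 = 129345 + sqrt(37)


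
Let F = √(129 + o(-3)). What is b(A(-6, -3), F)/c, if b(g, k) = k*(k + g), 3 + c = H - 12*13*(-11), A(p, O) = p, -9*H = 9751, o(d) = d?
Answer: 567/2833 - 81*√14/2833 ≈ 0.093161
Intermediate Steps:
H = -9751/9 (H = -⅑*9751 = -9751/9 ≈ -1083.4)
F = 3*√14 (F = √(129 - 3) = √126 = 3*√14 ≈ 11.225)
c = 5666/9 (c = -3 + (-9751/9 - 12*13*(-11)) = -3 + (-9751/9 - 156*(-11)) = -3 + (-9751/9 - 1*(-1716)) = -3 + (-9751/9 + 1716) = -3 + 5693/9 = 5666/9 ≈ 629.56)
b(g, k) = k*(g + k)
b(A(-6, -3), F)/c = ((3*√14)*(-6 + 3*√14))/(5666/9) = (3*√14*(-6 + 3*√14))*(9/5666) = 27*√14*(-6 + 3*√14)/5666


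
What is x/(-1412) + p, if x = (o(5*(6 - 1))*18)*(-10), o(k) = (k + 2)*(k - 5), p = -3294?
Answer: -1138482/353 ≈ -3225.2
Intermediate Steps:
o(k) = (-5 + k)*(2 + k) (o(k) = (2 + k)*(-5 + k) = (-5 + k)*(2 + k))
x = -97200 (x = ((-10 + (5*(6 - 1))² - 15*(6 - 1))*18)*(-10) = ((-10 + (5*5)² - 15*5)*18)*(-10) = ((-10 + 25² - 3*25)*18)*(-10) = ((-10 + 625 - 75)*18)*(-10) = (540*18)*(-10) = 9720*(-10) = -97200)
x/(-1412) + p = -97200/(-1412) - 3294 = -97200*(-1/1412) - 3294 = 24300/353 - 3294 = -1138482/353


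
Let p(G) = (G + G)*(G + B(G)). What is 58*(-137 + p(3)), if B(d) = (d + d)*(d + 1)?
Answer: 1450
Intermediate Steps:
B(d) = 2*d*(1 + d) (B(d) = (2*d)*(1 + d) = 2*d*(1 + d))
p(G) = 2*G*(G + 2*G*(1 + G)) (p(G) = (G + G)*(G + 2*G*(1 + G)) = (2*G)*(G + 2*G*(1 + G)) = 2*G*(G + 2*G*(1 + G)))
58*(-137 + p(3)) = 58*(-137 + 3**2*(6 + 4*3)) = 58*(-137 + 9*(6 + 12)) = 58*(-137 + 9*18) = 58*(-137 + 162) = 58*25 = 1450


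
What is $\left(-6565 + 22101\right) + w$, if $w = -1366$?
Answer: $14170$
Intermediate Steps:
$\left(-6565 + 22101\right) + w = \left(-6565 + 22101\right) - 1366 = 15536 - 1366 = 14170$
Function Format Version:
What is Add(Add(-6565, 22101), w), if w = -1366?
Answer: 14170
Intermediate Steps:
Add(Add(-6565, 22101), w) = Add(Add(-6565, 22101), -1366) = Add(15536, -1366) = 14170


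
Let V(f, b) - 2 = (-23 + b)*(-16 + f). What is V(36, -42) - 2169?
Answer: -3467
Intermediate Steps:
V(f, b) = 2 + (-23 + b)*(-16 + f)
V(36, -42) - 2169 = (370 - 23*36 - 16*(-42) - 42*36) - 2169 = (370 - 828 + 672 - 1512) - 2169 = -1298 - 2169 = -3467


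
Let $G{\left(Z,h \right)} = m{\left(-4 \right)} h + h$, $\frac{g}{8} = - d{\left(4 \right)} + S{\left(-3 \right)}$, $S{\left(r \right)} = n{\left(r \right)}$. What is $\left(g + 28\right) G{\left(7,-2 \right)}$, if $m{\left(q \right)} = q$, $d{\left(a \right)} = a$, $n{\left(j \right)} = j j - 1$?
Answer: $360$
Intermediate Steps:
$n{\left(j \right)} = -1 + j^{2}$ ($n{\left(j \right)} = j^{2} - 1 = -1 + j^{2}$)
$S{\left(r \right)} = -1 + r^{2}$
$g = 32$ ($g = 8 \left(\left(-1\right) 4 - \left(1 - \left(-3\right)^{2}\right)\right) = 8 \left(-4 + \left(-1 + 9\right)\right) = 8 \left(-4 + 8\right) = 8 \cdot 4 = 32$)
$G{\left(Z,h \right)} = - 3 h$ ($G{\left(Z,h \right)} = - 4 h + h = - 3 h$)
$\left(g + 28\right) G{\left(7,-2 \right)} = \left(32 + 28\right) \left(\left(-3\right) \left(-2\right)\right) = 60 \cdot 6 = 360$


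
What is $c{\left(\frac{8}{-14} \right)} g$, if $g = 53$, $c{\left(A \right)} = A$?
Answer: $- \frac{212}{7} \approx -30.286$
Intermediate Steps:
$c{\left(\frac{8}{-14} \right)} g = \frac{8}{-14} \cdot 53 = 8 \left(- \frac{1}{14}\right) 53 = \left(- \frac{4}{7}\right) 53 = - \frac{212}{7}$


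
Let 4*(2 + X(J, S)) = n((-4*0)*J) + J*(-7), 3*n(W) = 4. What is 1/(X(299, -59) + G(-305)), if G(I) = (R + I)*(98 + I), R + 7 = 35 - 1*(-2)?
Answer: 12/676801 ≈ 1.7730e-5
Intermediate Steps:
n(W) = 4/3 (n(W) = (1/3)*4 = 4/3)
R = 30 (R = -7 + (35 - 1*(-2)) = -7 + (35 + 2) = -7 + 37 = 30)
G(I) = (30 + I)*(98 + I)
X(J, S) = -5/3 - 7*J/4 (X(J, S) = -2 + (4/3 + J*(-7))/4 = -2 + (4/3 - 7*J)/4 = -2 + (1/3 - 7*J/4) = -5/3 - 7*J/4)
1/(X(299, -59) + G(-305)) = 1/((-5/3 - 7/4*299) + (2940 + (-305)**2 + 128*(-305))) = 1/((-5/3 - 2093/4) + (2940 + 93025 - 39040)) = 1/(-6299/12 + 56925) = 1/(676801/12) = 12/676801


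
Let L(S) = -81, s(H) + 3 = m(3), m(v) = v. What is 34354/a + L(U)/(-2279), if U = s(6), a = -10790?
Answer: -38709388/12295205 ≈ -3.1483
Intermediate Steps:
s(H) = 0 (s(H) = -3 + 3 = 0)
U = 0
34354/a + L(U)/(-2279) = 34354/(-10790) - 81/(-2279) = 34354*(-1/10790) - 81*(-1/2279) = -17177/5395 + 81/2279 = -38709388/12295205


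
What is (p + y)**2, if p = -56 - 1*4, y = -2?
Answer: 3844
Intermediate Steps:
p = -60 (p = -56 - 4 = -60)
(p + y)**2 = (-60 - 2)**2 = (-62)**2 = 3844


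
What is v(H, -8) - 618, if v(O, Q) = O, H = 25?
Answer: -593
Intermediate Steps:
v(H, -8) - 618 = 25 - 618 = -593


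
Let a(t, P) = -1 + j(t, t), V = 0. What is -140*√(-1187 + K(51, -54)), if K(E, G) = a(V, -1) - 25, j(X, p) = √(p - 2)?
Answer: -140*√(-1213 + I*√2) ≈ -2.8424 - 4875.9*I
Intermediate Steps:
j(X, p) = √(-2 + p)
a(t, P) = -1 + √(-2 + t)
K(E, G) = -26 + I*√2 (K(E, G) = (-1 + √(-2 + 0)) - 25 = (-1 + √(-2)) - 25 = (-1 + I*√2) - 25 = -26 + I*√2)
-140*√(-1187 + K(51, -54)) = -140*√(-1187 + (-26 + I*√2)) = -140*√(-1213 + I*√2)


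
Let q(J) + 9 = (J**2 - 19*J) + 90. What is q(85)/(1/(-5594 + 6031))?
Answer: 2486967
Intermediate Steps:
q(J) = 81 + J**2 - 19*J (q(J) = -9 + ((J**2 - 19*J) + 90) = -9 + (90 + J**2 - 19*J) = 81 + J**2 - 19*J)
q(85)/(1/(-5594 + 6031)) = (81 + 85**2 - 19*85)/(1/(-5594 + 6031)) = (81 + 7225 - 1615)/(1/437) = 5691/(1/437) = 5691*437 = 2486967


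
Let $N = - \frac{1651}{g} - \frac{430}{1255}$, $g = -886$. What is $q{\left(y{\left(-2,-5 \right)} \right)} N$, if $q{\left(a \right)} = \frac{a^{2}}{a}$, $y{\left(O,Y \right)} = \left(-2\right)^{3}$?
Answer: $- \frac{1352820}{111193} \approx -12.166$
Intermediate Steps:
$y{\left(O,Y \right)} = -8$
$q{\left(a \right)} = a$
$N = \frac{338205}{222386}$ ($N = - \frac{1651}{-886} - \frac{430}{1255} = \left(-1651\right) \left(- \frac{1}{886}\right) - \frac{86}{251} = \frac{1651}{886} - \frac{86}{251} = \frac{338205}{222386} \approx 1.5208$)
$q{\left(y{\left(-2,-5 \right)} \right)} N = \left(-8\right) \frac{338205}{222386} = - \frac{1352820}{111193}$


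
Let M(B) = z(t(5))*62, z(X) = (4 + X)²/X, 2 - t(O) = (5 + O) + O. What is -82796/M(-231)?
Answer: 538174/2511 ≈ 214.33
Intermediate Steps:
t(O) = -3 - 2*O (t(O) = 2 - ((5 + O) + O) = 2 - (5 + 2*O) = 2 + (-5 - 2*O) = -3 - 2*O)
z(X) = (4 + X)²/X
M(B) = -5022/13 (M(B) = ((4 + (-3 - 2*5))²/(-3 - 2*5))*62 = ((4 + (-3 - 10))²/(-3 - 10))*62 = ((4 - 13)²/(-13))*62 = -1/13*(-9)²*62 = -1/13*81*62 = -81/13*62 = -5022/13)
-82796/M(-231) = -82796/(-5022/13) = -82796*(-13/5022) = 538174/2511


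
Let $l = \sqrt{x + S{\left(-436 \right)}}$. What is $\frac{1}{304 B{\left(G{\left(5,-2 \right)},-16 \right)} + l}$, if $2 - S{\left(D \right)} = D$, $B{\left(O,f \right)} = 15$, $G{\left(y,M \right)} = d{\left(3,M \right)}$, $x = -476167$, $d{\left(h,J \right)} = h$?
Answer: $\frac{4560}{21269329} - \frac{i \sqrt{475729}}{21269329} \approx 0.00021439 - 3.2428 \cdot 10^{-5} i$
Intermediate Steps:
$G{\left(y,M \right)} = 3$
$S{\left(D \right)} = 2 - D$
$l = i \sqrt{475729}$ ($l = \sqrt{-476167 + \left(2 - -436\right)} = \sqrt{-476167 + \left(2 + 436\right)} = \sqrt{-476167 + 438} = \sqrt{-475729} = i \sqrt{475729} \approx 689.73 i$)
$\frac{1}{304 B{\left(G{\left(5,-2 \right)},-16 \right)} + l} = \frac{1}{304 \cdot 15 + i \sqrt{475729}} = \frac{1}{4560 + i \sqrt{475729}}$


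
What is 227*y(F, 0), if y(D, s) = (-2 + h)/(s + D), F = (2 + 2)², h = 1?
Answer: -227/16 ≈ -14.188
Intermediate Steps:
F = 16 (F = 4² = 16)
y(D, s) = -1/(D + s) (y(D, s) = (-2 + 1)/(s + D) = -1/(D + s))
227*y(F, 0) = 227*(-1/(16 + 0)) = 227*(-1/16) = -227/16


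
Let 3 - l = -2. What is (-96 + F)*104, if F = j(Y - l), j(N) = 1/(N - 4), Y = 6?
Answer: -30056/3 ≈ -10019.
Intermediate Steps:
l = 5 (l = 3 - 1*(-2) = 3 + 2 = 5)
j(N) = 1/(-4 + N)
F = -⅓ (F = 1/(-4 + (6 - 1*5)) = 1/(-4 + (6 - 5)) = 1/(-4 + 1) = 1/(-3) = -⅓ ≈ -0.33333)
(-96 + F)*104 = (-96 - ⅓)*104 = -289/3*104 = -30056/3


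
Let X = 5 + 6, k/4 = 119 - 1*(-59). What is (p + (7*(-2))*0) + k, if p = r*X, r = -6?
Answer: 646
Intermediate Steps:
k = 712 (k = 4*(119 - 1*(-59)) = 4*(119 + 59) = 4*178 = 712)
X = 11
p = -66 (p = -6*11 = -66)
(p + (7*(-2))*0) + k = (-66 + (7*(-2))*0) + 712 = (-66 - 14*0) + 712 = (-66 + 0) + 712 = -66 + 712 = 646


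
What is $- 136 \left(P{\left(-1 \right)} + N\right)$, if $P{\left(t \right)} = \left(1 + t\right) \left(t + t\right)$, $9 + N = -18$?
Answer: $3672$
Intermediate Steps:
$N = -27$ ($N = -9 - 18 = -27$)
$P{\left(t \right)} = 2 t \left(1 + t\right)$ ($P{\left(t \right)} = \left(1 + t\right) 2 t = 2 t \left(1 + t\right)$)
$- 136 \left(P{\left(-1 \right)} + N\right) = - 136 \left(2 \left(-1\right) \left(1 - 1\right) - 27\right) = - 136 \left(2 \left(-1\right) 0 - 27\right) = - 136 \left(0 - 27\right) = \left(-136\right) \left(-27\right) = 3672$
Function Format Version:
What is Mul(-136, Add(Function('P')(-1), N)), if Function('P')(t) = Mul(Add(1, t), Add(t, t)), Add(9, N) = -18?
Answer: 3672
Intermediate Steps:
N = -27 (N = Add(-9, -18) = -27)
Function('P')(t) = Mul(2, t, Add(1, t)) (Function('P')(t) = Mul(Add(1, t), Mul(2, t)) = Mul(2, t, Add(1, t)))
Mul(-136, Add(Function('P')(-1), N)) = Mul(-136, Add(Mul(2, -1, Add(1, -1)), -27)) = Mul(-136, Add(Mul(2, -1, 0), -27)) = Mul(-136, Add(0, -27)) = Mul(-136, -27) = 3672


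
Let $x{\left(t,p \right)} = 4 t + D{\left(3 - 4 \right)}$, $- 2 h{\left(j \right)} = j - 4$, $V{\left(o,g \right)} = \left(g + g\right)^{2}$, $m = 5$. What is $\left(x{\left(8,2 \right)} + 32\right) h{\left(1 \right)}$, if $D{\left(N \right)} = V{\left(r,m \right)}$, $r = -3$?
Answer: $246$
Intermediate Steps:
$V{\left(o,g \right)} = 4 g^{2}$ ($V{\left(o,g \right)} = \left(2 g\right)^{2} = 4 g^{2}$)
$D{\left(N \right)} = 100$ ($D{\left(N \right)} = 4 \cdot 5^{2} = 4 \cdot 25 = 100$)
$h{\left(j \right)} = 2 - \frac{j}{2}$ ($h{\left(j \right)} = - \frac{j - 4}{2} = - \frac{-4 + j}{2} = 2 - \frac{j}{2}$)
$x{\left(t,p \right)} = 100 + 4 t$ ($x{\left(t,p \right)} = 4 t + 100 = 100 + 4 t$)
$\left(x{\left(8,2 \right)} + 32\right) h{\left(1 \right)} = \left(\left(100 + 4 \cdot 8\right) + 32\right) \left(2 - \frac{1}{2}\right) = \left(\left(100 + 32\right) + 32\right) \left(2 - \frac{1}{2}\right) = \left(132 + 32\right) \frac{3}{2} = 164 \cdot \frac{3}{2} = 246$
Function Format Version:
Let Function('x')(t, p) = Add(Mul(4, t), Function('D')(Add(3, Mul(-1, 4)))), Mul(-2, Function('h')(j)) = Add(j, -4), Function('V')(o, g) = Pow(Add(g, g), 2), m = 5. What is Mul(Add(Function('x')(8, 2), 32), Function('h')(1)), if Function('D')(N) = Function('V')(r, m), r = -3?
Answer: 246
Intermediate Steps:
Function('V')(o, g) = Mul(4, Pow(g, 2)) (Function('V')(o, g) = Pow(Mul(2, g), 2) = Mul(4, Pow(g, 2)))
Function('D')(N) = 100 (Function('D')(N) = Mul(4, Pow(5, 2)) = Mul(4, 25) = 100)
Function('h')(j) = Add(2, Mul(Rational(-1, 2), j)) (Function('h')(j) = Mul(Rational(-1, 2), Add(j, -4)) = Mul(Rational(-1, 2), Add(-4, j)) = Add(2, Mul(Rational(-1, 2), j)))
Function('x')(t, p) = Add(100, Mul(4, t)) (Function('x')(t, p) = Add(Mul(4, t), 100) = Add(100, Mul(4, t)))
Mul(Add(Function('x')(8, 2), 32), Function('h')(1)) = Mul(Add(Add(100, Mul(4, 8)), 32), Add(2, Mul(Rational(-1, 2), 1))) = Mul(Add(Add(100, 32), 32), Add(2, Rational(-1, 2))) = Mul(Add(132, 32), Rational(3, 2)) = Mul(164, Rational(3, 2)) = 246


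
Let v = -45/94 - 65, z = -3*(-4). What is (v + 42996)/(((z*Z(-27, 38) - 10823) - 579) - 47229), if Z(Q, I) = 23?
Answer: -4035469/5485370 ≈ -0.73568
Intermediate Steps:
z = 12
v = -6155/94 (v = -45*1/94 - 65 = -45/94 - 65 = -6155/94 ≈ -65.479)
(v + 42996)/(((z*Z(-27, 38) - 10823) - 579) - 47229) = (-6155/94 + 42996)/(((12*23 - 10823) - 579) - 47229) = 4035469/(94*(((276 - 10823) - 579) - 47229)) = 4035469/(94*((-10547 - 579) - 47229)) = 4035469/(94*(-11126 - 47229)) = (4035469/94)/(-58355) = (4035469/94)*(-1/58355) = -4035469/5485370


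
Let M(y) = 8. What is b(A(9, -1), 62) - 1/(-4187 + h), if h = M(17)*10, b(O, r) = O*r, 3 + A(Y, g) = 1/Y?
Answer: -2206825/12321 ≈ -179.11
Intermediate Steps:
A(Y, g) = -3 + 1/Y
h = 80 (h = 8*10 = 80)
b(A(9, -1), 62) - 1/(-4187 + h) = (-3 + 1/9)*62 - 1/(-4187 + 80) = (-3 + 1/9)*62 - 1/(-4107) = -26/9*62 - 1*(-1/4107) = -1612/9 + 1/4107 = -2206825/12321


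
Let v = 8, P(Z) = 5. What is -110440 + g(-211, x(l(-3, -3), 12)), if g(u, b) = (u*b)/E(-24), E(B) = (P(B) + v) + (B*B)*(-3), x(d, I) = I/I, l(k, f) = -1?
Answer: -189404389/1715 ≈ -1.1044e+5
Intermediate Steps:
x(d, I) = 1
E(B) = 13 - 3*B² (E(B) = (5 + 8) + (B*B)*(-3) = 13 + B²*(-3) = 13 - 3*B²)
g(u, b) = -b*u/1715 (g(u, b) = (u*b)/(13 - 3*(-24)²) = (b*u)/(13 - 3*576) = (b*u)/(13 - 1728) = (b*u)/(-1715) = (b*u)*(-1/1715) = -b*u/1715)
-110440 + g(-211, x(l(-3, -3), 12)) = -110440 - 1/1715*1*(-211) = -110440 + 211/1715 = -189404389/1715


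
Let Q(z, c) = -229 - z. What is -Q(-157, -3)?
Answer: 72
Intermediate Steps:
-Q(-157, -3) = -(-229 - 1*(-157)) = -(-229 + 157) = -1*(-72) = 72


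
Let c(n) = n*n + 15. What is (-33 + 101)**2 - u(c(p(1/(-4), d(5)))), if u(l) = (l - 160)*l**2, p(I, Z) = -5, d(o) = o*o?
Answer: 196624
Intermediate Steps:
d(o) = o**2
c(n) = 15 + n**2 (c(n) = n**2 + 15 = 15 + n**2)
u(l) = l**2*(-160 + l) (u(l) = (-160 + l)*l**2 = l**2*(-160 + l))
(-33 + 101)**2 - u(c(p(1/(-4), d(5)))) = (-33 + 101)**2 - (15 + (-5)**2)**2*(-160 + (15 + (-5)**2)) = 68**2 - (15 + 25)**2*(-160 + (15 + 25)) = 4624 - 40**2*(-160 + 40) = 4624 - 1600*(-120) = 4624 - 1*(-192000) = 4624 + 192000 = 196624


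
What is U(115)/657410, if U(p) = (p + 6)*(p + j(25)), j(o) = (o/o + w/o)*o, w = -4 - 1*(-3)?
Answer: 16819/657410 ≈ 0.025584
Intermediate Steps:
w = -1 (w = -4 + 3 = -1)
j(o) = o*(1 - 1/o) (j(o) = (o/o - 1/o)*o = (1 - 1/o)*o = o*(1 - 1/o))
U(p) = (6 + p)*(24 + p) (U(p) = (p + 6)*(p + (-1 + 25)) = (6 + p)*(p + 24) = (6 + p)*(24 + p))
U(115)/657410 = (144 + 115² + 30*115)/657410 = (144 + 13225 + 3450)*(1/657410) = 16819*(1/657410) = 16819/657410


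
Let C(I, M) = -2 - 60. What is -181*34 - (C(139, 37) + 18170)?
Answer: -24262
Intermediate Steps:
C(I, M) = -62
-181*34 - (C(139, 37) + 18170) = -181*34 - (-62 + 18170) = -6154 - 1*18108 = -6154 - 18108 = -24262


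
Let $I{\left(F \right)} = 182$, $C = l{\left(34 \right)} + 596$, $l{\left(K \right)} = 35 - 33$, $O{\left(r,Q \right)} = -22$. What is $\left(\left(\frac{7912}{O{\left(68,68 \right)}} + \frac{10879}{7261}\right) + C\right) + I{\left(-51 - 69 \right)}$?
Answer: $\frac{33694533}{79871} \approx 421.86$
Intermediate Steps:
$l{\left(K \right)} = 2$ ($l{\left(K \right)} = 35 - 33 = 2$)
$C = 598$ ($C = 2 + 596 = 598$)
$\left(\left(\frac{7912}{O{\left(68,68 \right)}} + \frac{10879}{7261}\right) + C\right) + I{\left(-51 - 69 \right)} = \left(\left(\frac{7912}{-22} + \frac{10879}{7261}\right) + 598\right) + 182 = \left(\left(7912 \left(- \frac{1}{22}\right) + 10879 \cdot \frac{1}{7261}\right) + 598\right) + 182 = \left(\left(- \frac{3956}{11} + \frac{10879}{7261}\right) + 598\right) + 182 = \left(- \frac{28604847}{79871} + 598\right) + 182 = \frac{19158011}{79871} + 182 = \frac{33694533}{79871}$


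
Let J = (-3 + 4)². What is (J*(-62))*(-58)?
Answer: 3596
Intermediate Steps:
J = 1 (J = 1² = 1)
(J*(-62))*(-58) = (1*(-62))*(-58) = -62*(-58) = 3596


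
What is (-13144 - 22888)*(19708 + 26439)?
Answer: -1662768704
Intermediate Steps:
(-13144 - 22888)*(19708 + 26439) = -36032*46147 = -1662768704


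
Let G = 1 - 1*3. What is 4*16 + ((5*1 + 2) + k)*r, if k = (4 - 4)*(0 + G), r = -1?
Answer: 57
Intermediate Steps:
G = -2 (G = 1 - 3 = -2)
k = 0 (k = (4 - 4)*(0 - 2) = 0*(-2) = 0)
4*16 + ((5*1 + 2) + k)*r = 4*16 + ((5*1 + 2) + 0)*(-1) = 64 + ((5 + 2) + 0)*(-1) = 64 + (7 + 0)*(-1) = 64 + 7*(-1) = 64 - 7 = 57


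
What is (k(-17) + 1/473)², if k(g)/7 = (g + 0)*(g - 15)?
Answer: 3244267404225/223729 ≈ 1.4501e+7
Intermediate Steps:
k(g) = 7*g*(-15 + g) (k(g) = 7*((g + 0)*(g - 15)) = 7*(g*(-15 + g)) = 7*g*(-15 + g))
(k(-17) + 1/473)² = (7*(-17)*(-15 - 17) + 1/473)² = (7*(-17)*(-32) + 1/473)² = (3808 + 1/473)² = (1801185/473)² = 3244267404225/223729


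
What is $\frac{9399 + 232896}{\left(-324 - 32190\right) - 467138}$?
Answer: $- \frac{242295}{499652} \approx -0.48493$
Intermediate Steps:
$\frac{9399 + 232896}{\left(-324 - 32190\right) - 467138} = \frac{242295}{\left(-324 - 32190\right) - 467138} = \frac{242295}{-32514 - 467138} = \frac{242295}{-499652} = 242295 \left(- \frac{1}{499652}\right) = - \frac{242295}{499652}$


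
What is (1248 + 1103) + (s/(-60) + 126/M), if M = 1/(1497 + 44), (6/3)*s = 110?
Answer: 2358193/12 ≈ 1.9652e+5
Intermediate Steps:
s = 55 (s = (½)*110 = 55)
M = 1/1541 ≈ 0.00064893
(1248 + 1103) + (s/(-60) + 126/M) = (1248 + 1103) + (55/(-60) + 126/(1/1541)) = 2351 + (55*(-1/60) + 126*1541) = 2351 + (-11/12 + 194166) = 2351 + 2329981/12 = 2358193/12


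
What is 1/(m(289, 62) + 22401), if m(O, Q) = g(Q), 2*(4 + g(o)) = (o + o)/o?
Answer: 1/22398 ≈ 4.4647e-5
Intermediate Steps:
g(o) = -3 (g(o) = -4 + ((o + o)/o)/2 = -4 + ((2*o)/o)/2 = -4 + (½)*2 = -4 + 1 = -3)
m(O, Q) = -3
1/(m(289, 62) + 22401) = 1/(-3 + 22401) = 1/22398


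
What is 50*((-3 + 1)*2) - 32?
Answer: -232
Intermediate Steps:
50*((-3 + 1)*2) - 32 = 50*(-2*2) - 32 = 50*(-4) - 32 = -200 - 32 = -232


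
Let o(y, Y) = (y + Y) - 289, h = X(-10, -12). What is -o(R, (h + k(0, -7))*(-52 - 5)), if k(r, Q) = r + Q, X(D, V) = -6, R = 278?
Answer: -730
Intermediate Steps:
k(r, Q) = Q + r
h = -6
o(y, Y) = -289 + Y + y (o(y, Y) = (Y + y) - 289 = -289 + Y + y)
-o(R, (h + k(0, -7))*(-52 - 5)) = -(-289 + (-6 + (-7 + 0))*(-52 - 5) + 278) = -(-289 + (-6 - 7)*(-57) + 278) = -(-289 - 13*(-57) + 278) = -(-289 + 741 + 278) = -1*730 = -730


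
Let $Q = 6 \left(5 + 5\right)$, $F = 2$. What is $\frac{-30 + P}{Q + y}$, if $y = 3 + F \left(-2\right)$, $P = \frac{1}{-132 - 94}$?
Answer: $- \frac{6781}{13334} \approx -0.50855$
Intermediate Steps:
$P = - \frac{1}{226}$ ($P = \frac{1}{-226} = - \frac{1}{226} \approx -0.0044248$)
$Q = 60$ ($Q = 6 \cdot 10 = 60$)
$y = -1$ ($y = 3 + 2 \left(-2\right) = 3 - 4 = -1$)
$\frac{-30 + P}{Q + y} = \frac{-30 - \frac{1}{226}}{60 - 1} = \frac{1}{59} \left(- \frac{6781}{226}\right) = - \frac{6781}{13334}$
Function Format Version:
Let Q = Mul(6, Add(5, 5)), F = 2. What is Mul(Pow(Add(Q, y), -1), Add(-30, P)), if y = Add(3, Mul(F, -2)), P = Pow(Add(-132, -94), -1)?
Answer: Rational(-6781, 13334) ≈ -0.50855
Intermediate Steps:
P = Rational(-1, 226) (P = Pow(-226, -1) = Rational(-1, 226) ≈ -0.0044248)
Q = 60 (Q = Mul(6, 10) = 60)
y = -1 (y = Add(3, Mul(2, -2)) = Add(3, -4) = -1)
Mul(Pow(Add(Q, y), -1), Add(-30, P)) = Mul(Pow(Add(60, -1), -1), Add(-30, Rational(-1, 226))) = Mul(Pow(59, -1), Rational(-6781, 226)) = Mul(Rational(1, 59), Rational(-6781, 226)) = Rational(-6781, 13334)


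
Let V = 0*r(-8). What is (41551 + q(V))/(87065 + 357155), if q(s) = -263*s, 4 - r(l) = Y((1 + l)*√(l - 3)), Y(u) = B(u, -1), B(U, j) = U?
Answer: 41551/444220 ≈ 0.093537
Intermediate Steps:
Y(u) = u
r(l) = 4 - √(-3 + l)*(1 + l) (r(l) = 4 - (1 + l)*√(l - 3) = 4 - (1 + l)*√(-3 + l) = 4 - √(-3 + l)*(1 + l))
V = 0 (V = 0*(4 - √(-3 - 8)*(1 - 8)) = 0*(4 - 1*√(-11)*(-7)) = 0*(4 - 1*I*√11*(-7)) = 0*(4 + 7*I*√11) = 0)
(41551 + q(V))/(87065 + 357155) = (41551 - 263*0)/(87065 + 357155) = (41551 + 0)/444220 = 41551*(1/444220) = 41551/444220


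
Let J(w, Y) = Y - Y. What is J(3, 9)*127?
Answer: 0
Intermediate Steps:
J(w, Y) = 0
J(3, 9)*127 = 0*127 = 0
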